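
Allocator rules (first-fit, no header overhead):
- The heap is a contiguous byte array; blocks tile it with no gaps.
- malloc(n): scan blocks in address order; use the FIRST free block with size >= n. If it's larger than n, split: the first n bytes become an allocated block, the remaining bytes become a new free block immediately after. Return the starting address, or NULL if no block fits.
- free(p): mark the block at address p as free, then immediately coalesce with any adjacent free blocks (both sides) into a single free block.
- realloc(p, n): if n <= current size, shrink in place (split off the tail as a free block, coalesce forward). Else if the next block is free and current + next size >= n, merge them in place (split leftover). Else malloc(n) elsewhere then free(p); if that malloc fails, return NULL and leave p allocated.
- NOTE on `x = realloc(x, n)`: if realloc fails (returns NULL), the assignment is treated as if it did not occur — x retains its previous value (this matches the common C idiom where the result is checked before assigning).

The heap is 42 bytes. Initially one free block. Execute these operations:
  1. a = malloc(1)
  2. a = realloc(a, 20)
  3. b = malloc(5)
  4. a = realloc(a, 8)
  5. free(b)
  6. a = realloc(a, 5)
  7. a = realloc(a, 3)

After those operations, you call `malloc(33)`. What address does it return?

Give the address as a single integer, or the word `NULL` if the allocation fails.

Answer: 3

Derivation:
Op 1: a = malloc(1) -> a = 0; heap: [0-0 ALLOC][1-41 FREE]
Op 2: a = realloc(a, 20) -> a = 0; heap: [0-19 ALLOC][20-41 FREE]
Op 3: b = malloc(5) -> b = 20; heap: [0-19 ALLOC][20-24 ALLOC][25-41 FREE]
Op 4: a = realloc(a, 8) -> a = 0; heap: [0-7 ALLOC][8-19 FREE][20-24 ALLOC][25-41 FREE]
Op 5: free(b) -> (freed b); heap: [0-7 ALLOC][8-41 FREE]
Op 6: a = realloc(a, 5) -> a = 0; heap: [0-4 ALLOC][5-41 FREE]
Op 7: a = realloc(a, 3) -> a = 0; heap: [0-2 ALLOC][3-41 FREE]
malloc(33): first-fit scan over [0-2 ALLOC][3-41 FREE] -> 3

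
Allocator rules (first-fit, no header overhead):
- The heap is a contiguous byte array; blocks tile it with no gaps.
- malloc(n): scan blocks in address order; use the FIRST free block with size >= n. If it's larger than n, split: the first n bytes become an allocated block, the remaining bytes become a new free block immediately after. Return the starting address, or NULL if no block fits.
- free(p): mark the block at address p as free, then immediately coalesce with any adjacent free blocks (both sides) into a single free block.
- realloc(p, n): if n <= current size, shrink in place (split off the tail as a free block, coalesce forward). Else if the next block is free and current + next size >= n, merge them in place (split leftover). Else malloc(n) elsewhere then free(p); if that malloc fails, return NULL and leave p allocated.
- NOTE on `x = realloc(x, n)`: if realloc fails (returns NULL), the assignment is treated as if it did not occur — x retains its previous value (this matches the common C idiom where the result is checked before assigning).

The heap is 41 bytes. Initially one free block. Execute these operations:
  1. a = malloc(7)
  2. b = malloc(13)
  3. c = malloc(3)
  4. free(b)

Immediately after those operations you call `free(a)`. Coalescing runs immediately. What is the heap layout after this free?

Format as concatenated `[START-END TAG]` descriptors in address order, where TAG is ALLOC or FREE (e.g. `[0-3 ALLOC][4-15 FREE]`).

Answer: [0-19 FREE][20-22 ALLOC][23-40 FREE]

Derivation:
Op 1: a = malloc(7) -> a = 0; heap: [0-6 ALLOC][7-40 FREE]
Op 2: b = malloc(13) -> b = 7; heap: [0-6 ALLOC][7-19 ALLOC][20-40 FREE]
Op 3: c = malloc(3) -> c = 20; heap: [0-6 ALLOC][7-19 ALLOC][20-22 ALLOC][23-40 FREE]
Op 4: free(b) -> (freed b); heap: [0-6 ALLOC][7-19 FREE][20-22 ALLOC][23-40 FREE]
free(a): a = 0 -> block [0-6 ALLOC]; mark free, coalesce with adjacent free neighbors -> [0-19 FREE][20-22 ALLOC][23-40 FREE]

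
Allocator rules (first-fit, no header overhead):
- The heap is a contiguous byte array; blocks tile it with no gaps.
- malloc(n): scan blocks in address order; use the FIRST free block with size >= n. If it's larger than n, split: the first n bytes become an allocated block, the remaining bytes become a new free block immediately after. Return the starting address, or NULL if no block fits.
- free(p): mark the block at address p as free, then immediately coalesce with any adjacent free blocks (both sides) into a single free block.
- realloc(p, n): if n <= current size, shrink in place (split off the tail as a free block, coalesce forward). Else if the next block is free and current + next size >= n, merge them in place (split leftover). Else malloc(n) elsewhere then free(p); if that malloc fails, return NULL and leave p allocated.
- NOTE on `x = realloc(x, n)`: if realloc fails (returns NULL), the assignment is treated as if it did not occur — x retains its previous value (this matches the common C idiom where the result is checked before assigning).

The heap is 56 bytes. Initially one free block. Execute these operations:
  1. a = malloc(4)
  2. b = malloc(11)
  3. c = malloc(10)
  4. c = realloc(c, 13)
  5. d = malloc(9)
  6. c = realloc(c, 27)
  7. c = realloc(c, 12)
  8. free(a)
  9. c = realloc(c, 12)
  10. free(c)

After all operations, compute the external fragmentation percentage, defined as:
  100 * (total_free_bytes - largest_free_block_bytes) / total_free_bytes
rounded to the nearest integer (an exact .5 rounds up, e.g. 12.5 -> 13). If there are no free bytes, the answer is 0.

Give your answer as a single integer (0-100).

Op 1: a = malloc(4) -> a = 0; heap: [0-3 ALLOC][4-55 FREE]
Op 2: b = malloc(11) -> b = 4; heap: [0-3 ALLOC][4-14 ALLOC][15-55 FREE]
Op 3: c = malloc(10) -> c = 15; heap: [0-3 ALLOC][4-14 ALLOC][15-24 ALLOC][25-55 FREE]
Op 4: c = realloc(c, 13) -> c = 15; heap: [0-3 ALLOC][4-14 ALLOC][15-27 ALLOC][28-55 FREE]
Op 5: d = malloc(9) -> d = 28; heap: [0-3 ALLOC][4-14 ALLOC][15-27 ALLOC][28-36 ALLOC][37-55 FREE]
Op 6: c = realloc(c, 27) -> NULL (c unchanged); heap: [0-3 ALLOC][4-14 ALLOC][15-27 ALLOC][28-36 ALLOC][37-55 FREE]
Op 7: c = realloc(c, 12) -> c = 15; heap: [0-3 ALLOC][4-14 ALLOC][15-26 ALLOC][27-27 FREE][28-36 ALLOC][37-55 FREE]
Op 8: free(a) -> (freed a); heap: [0-3 FREE][4-14 ALLOC][15-26 ALLOC][27-27 FREE][28-36 ALLOC][37-55 FREE]
Op 9: c = realloc(c, 12) -> c = 15; heap: [0-3 FREE][4-14 ALLOC][15-26 ALLOC][27-27 FREE][28-36 ALLOC][37-55 FREE]
Op 10: free(c) -> (freed c); heap: [0-3 FREE][4-14 ALLOC][15-27 FREE][28-36 ALLOC][37-55 FREE]
Free blocks: [4 13 19] total_free=36 largest=19 -> 100*(36-19)/36 = 1700/36 ≈ 47.222 -> rounds to 47

Answer: 47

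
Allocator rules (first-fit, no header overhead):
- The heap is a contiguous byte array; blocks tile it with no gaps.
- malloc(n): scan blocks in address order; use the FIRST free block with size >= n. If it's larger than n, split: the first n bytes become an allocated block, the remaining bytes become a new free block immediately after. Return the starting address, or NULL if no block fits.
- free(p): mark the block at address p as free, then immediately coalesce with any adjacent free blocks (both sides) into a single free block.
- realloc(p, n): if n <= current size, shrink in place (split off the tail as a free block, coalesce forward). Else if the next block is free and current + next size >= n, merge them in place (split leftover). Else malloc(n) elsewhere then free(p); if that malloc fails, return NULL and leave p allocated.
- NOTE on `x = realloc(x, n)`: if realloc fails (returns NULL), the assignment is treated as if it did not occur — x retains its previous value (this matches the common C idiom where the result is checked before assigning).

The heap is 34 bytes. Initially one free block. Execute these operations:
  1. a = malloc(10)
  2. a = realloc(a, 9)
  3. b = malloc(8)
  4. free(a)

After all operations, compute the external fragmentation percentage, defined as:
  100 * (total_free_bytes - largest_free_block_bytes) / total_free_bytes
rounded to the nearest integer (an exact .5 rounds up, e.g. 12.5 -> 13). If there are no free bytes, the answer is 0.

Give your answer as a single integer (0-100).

Answer: 35

Derivation:
Op 1: a = malloc(10) -> a = 0; heap: [0-9 ALLOC][10-33 FREE]
Op 2: a = realloc(a, 9) -> a = 0; heap: [0-8 ALLOC][9-33 FREE]
Op 3: b = malloc(8) -> b = 9; heap: [0-8 ALLOC][9-16 ALLOC][17-33 FREE]
Op 4: free(a) -> (freed a); heap: [0-8 FREE][9-16 ALLOC][17-33 FREE]
Free blocks: [9 17] total_free=26 largest=17 -> 100*(26-17)/26 = 900/26 ≈ 34.615 -> rounds to 35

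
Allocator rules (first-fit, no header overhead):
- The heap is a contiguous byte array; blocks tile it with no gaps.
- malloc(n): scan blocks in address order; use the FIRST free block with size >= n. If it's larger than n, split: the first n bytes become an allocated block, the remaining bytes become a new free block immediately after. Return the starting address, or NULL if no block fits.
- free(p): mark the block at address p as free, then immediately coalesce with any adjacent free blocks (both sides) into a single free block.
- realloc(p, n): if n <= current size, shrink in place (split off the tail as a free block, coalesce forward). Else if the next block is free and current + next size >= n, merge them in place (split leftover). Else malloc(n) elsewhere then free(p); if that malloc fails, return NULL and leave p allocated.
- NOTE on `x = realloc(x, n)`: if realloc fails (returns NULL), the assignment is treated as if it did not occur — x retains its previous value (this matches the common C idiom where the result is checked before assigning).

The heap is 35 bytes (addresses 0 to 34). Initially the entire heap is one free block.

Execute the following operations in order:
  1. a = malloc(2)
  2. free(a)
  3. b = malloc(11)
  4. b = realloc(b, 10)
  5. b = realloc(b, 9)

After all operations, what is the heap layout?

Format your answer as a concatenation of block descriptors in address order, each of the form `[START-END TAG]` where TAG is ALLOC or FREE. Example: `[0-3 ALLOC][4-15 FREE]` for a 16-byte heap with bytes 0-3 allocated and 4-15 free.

Op 1: a = malloc(2) -> a = 0; heap: [0-1 ALLOC][2-34 FREE]
Op 2: free(a) -> (freed a); heap: [0-34 FREE]
Op 3: b = malloc(11) -> b = 0; heap: [0-10 ALLOC][11-34 FREE]
Op 4: b = realloc(b, 10) -> b = 0; heap: [0-9 ALLOC][10-34 FREE]
Op 5: b = realloc(b, 9) -> b = 0; heap: [0-8 ALLOC][9-34 FREE]

Answer: [0-8 ALLOC][9-34 FREE]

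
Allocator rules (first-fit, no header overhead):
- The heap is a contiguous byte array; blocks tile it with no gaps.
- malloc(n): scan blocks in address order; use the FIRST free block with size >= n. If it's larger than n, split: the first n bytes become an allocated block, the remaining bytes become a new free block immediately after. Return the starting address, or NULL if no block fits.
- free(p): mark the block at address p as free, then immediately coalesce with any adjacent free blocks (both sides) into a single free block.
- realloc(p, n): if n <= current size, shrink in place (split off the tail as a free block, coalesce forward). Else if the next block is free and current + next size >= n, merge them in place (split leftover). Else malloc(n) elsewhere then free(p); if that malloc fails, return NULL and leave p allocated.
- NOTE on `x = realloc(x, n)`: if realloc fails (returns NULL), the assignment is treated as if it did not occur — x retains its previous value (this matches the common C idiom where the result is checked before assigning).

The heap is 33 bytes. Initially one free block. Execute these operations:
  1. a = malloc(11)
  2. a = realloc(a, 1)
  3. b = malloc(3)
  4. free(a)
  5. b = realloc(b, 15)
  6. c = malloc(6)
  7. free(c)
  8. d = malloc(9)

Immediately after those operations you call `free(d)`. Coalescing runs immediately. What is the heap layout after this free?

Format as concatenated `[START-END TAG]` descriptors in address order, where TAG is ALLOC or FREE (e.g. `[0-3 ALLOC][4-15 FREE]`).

Answer: [0-0 FREE][1-15 ALLOC][16-32 FREE]

Derivation:
Op 1: a = malloc(11) -> a = 0; heap: [0-10 ALLOC][11-32 FREE]
Op 2: a = realloc(a, 1) -> a = 0; heap: [0-0 ALLOC][1-32 FREE]
Op 3: b = malloc(3) -> b = 1; heap: [0-0 ALLOC][1-3 ALLOC][4-32 FREE]
Op 4: free(a) -> (freed a); heap: [0-0 FREE][1-3 ALLOC][4-32 FREE]
Op 5: b = realloc(b, 15) -> b = 1; heap: [0-0 FREE][1-15 ALLOC][16-32 FREE]
Op 6: c = malloc(6) -> c = 16; heap: [0-0 FREE][1-15 ALLOC][16-21 ALLOC][22-32 FREE]
Op 7: free(c) -> (freed c); heap: [0-0 FREE][1-15 ALLOC][16-32 FREE]
Op 8: d = malloc(9) -> d = 16; heap: [0-0 FREE][1-15 ALLOC][16-24 ALLOC][25-32 FREE]
free(d): d = 16 -> block [16-24 ALLOC]; mark free, coalesce with adjacent free neighbors -> [0-0 FREE][1-15 ALLOC][16-32 FREE]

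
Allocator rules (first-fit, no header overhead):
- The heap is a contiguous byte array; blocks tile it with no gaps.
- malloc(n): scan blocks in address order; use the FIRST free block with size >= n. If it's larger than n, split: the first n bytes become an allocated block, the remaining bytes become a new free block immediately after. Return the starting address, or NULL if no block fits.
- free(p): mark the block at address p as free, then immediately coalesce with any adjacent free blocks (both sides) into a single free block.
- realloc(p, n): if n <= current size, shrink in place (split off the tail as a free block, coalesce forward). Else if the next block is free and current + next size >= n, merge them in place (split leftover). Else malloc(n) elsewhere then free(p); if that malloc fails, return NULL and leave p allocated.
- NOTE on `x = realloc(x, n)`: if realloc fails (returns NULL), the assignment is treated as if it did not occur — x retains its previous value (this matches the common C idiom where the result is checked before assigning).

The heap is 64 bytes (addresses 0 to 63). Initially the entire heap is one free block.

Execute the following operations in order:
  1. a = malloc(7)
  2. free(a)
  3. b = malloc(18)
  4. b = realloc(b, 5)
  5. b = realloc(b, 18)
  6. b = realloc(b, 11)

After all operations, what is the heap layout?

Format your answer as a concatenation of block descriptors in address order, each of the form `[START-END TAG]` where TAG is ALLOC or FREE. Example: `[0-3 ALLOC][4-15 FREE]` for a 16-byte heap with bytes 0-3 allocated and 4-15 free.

Op 1: a = malloc(7) -> a = 0; heap: [0-6 ALLOC][7-63 FREE]
Op 2: free(a) -> (freed a); heap: [0-63 FREE]
Op 3: b = malloc(18) -> b = 0; heap: [0-17 ALLOC][18-63 FREE]
Op 4: b = realloc(b, 5) -> b = 0; heap: [0-4 ALLOC][5-63 FREE]
Op 5: b = realloc(b, 18) -> b = 0; heap: [0-17 ALLOC][18-63 FREE]
Op 6: b = realloc(b, 11) -> b = 0; heap: [0-10 ALLOC][11-63 FREE]

Answer: [0-10 ALLOC][11-63 FREE]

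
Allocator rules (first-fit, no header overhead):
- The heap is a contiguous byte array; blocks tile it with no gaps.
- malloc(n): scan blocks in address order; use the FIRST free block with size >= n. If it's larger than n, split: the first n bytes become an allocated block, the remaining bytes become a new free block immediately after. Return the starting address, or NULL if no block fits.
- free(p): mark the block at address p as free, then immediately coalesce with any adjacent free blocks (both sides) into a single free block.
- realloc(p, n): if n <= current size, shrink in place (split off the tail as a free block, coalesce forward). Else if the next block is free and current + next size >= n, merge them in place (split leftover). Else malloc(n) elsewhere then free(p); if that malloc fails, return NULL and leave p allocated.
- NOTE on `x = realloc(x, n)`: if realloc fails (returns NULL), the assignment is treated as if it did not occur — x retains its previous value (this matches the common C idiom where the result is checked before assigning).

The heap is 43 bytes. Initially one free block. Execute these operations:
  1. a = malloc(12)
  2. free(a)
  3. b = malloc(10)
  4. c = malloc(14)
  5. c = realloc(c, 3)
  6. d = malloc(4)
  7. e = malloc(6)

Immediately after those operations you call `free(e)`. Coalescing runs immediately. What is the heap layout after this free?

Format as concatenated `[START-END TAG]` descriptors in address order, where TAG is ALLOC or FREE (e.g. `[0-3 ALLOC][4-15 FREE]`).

Answer: [0-9 ALLOC][10-12 ALLOC][13-16 ALLOC][17-42 FREE]

Derivation:
Op 1: a = malloc(12) -> a = 0; heap: [0-11 ALLOC][12-42 FREE]
Op 2: free(a) -> (freed a); heap: [0-42 FREE]
Op 3: b = malloc(10) -> b = 0; heap: [0-9 ALLOC][10-42 FREE]
Op 4: c = malloc(14) -> c = 10; heap: [0-9 ALLOC][10-23 ALLOC][24-42 FREE]
Op 5: c = realloc(c, 3) -> c = 10; heap: [0-9 ALLOC][10-12 ALLOC][13-42 FREE]
Op 6: d = malloc(4) -> d = 13; heap: [0-9 ALLOC][10-12 ALLOC][13-16 ALLOC][17-42 FREE]
Op 7: e = malloc(6) -> e = 17; heap: [0-9 ALLOC][10-12 ALLOC][13-16 ALLOC][17-22 ALLOC][23-42 FREE]
free(e): e = 17 -> block [17-22 ALLOC]; mark free, coalesce with adjacent free neighbors -> [0-9 ALLOC][10-12 ALLOC][13-16 ALLOC][17-42 FREE]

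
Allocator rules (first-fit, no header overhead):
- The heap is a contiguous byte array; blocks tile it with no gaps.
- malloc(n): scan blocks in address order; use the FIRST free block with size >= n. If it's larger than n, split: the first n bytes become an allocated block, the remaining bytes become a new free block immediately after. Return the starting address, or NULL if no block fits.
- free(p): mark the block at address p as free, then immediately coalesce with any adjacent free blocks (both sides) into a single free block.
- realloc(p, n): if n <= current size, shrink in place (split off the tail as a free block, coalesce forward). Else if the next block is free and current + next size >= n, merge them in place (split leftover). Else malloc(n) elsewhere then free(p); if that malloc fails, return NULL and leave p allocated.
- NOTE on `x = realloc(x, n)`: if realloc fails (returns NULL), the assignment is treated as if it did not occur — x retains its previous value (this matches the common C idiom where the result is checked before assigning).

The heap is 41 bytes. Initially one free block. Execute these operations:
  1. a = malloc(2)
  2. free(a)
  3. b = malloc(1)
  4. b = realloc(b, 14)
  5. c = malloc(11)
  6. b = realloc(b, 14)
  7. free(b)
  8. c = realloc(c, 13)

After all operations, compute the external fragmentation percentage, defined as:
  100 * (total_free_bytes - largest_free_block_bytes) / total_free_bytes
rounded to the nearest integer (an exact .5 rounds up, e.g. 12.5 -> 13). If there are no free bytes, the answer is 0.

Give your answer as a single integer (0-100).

Op 1: a = malloc(2) -> a = 0; heap: [0-1 ALLOC][2-40 FREE]
Op 2: free(a) -> (freed a); heap: [0-40 FREE]
Op 3: b = malloc(1) -> b = 0; heap: [0-0 ALLOC][1-40 FREE]
Op 4: b = realloc(b, 14) -> b = 0; heap: [0-13 ALLOC][14-40 FREE]
Op 5: c = malloc(11) -> c = 14; heap: [0-13 ALLOC][14-24 ALLOC][25-40 FREE]
Op 6: b = realloc(b, 14) -> b = 0; heap: [0-13 ALLOC][14-24 ALLOC][25-40 FREE]
Op 7: free(b) -> (freed b); heap: [0-13 FREE][14-24 ALLOC][25-40 FREE]
Op 8: c = realloc(c, 13) -> c = 14; heap: [0-13 FREE][14-26 ALLOC][27-40 FREE]
Free blocks: [14 14] total_free=28 largest=14 -> 100*(28-14)/28 = 1400/28 = 50

Answer: 50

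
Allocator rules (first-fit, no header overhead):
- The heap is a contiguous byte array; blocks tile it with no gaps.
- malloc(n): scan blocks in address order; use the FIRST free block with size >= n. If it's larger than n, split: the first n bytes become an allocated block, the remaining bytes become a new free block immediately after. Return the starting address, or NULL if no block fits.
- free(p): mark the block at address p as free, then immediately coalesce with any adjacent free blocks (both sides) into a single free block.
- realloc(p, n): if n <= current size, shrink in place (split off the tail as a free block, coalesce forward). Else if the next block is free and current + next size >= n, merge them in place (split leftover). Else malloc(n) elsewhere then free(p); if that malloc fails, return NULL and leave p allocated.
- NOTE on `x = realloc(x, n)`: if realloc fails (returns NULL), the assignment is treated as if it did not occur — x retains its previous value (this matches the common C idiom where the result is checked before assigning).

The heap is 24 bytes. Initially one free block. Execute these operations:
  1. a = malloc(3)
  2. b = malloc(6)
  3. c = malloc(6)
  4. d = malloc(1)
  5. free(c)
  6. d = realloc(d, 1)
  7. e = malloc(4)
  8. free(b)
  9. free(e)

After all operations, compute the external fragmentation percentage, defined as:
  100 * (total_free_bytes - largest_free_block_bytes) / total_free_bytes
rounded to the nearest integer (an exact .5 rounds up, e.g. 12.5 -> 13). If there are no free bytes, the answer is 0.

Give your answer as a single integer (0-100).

Answer: 40

Derivation:
Op 1: a = malloc(3) -> a = 0; heap: [0-2 ALLOC][3-23 FREE]
Op 2: b = malloc(6) -> b = 3; heap: [0-2 ALLOC][3-8 ALLOC][9-23 FREE]
Op 3: c = malloc(6) -> c = 9; heap: [0-2 ALLOC][3-8 ALLOC][9-14 ALLOC][15-23 FREE]
Op 4: d = malloc(1) -> d = 15; heap: [0-2 ALLOC][3-8 ALLOC][9-14 ALLOC][15-15 ALLOC][16-23 FREE]
Op 5: free(c) -> (freed c); heap: [0-2 ALLOC][3-8 ALLOC][9-14 FREE][15-15 ALLOC][16-23 FREE]
Op 6: d = realloc(d, 1) -> d = 15; heap: [0-2 ALLOC][3-8 ALLOC][9-14 FREE][15-15 ALLOC][16-23 FREE]
Op 7: e = malloc(4) -> e = 9; heap: [0-2 ALLOC][3-8 ALLOC][9-12 ALLOC][13-14 FREE][15-15 ALLOC][16-23 FREE]
Op 8: free(b) -> (freed b); heap: [0-2 ALLOC][3-8 FREE][9-12 ALLOC][13-14 FREE][15-15 ALLOC][16-23 FREE]
Op 9: free(e) -> (freed e); heap: [0-2 ALLOC][3-14 FREE][15-15 ALLOC][16-23 FREE]
Free blocks: [12 8] total_free=20 largest=12 -> 100*(20-12)/20 = 800/20 = 40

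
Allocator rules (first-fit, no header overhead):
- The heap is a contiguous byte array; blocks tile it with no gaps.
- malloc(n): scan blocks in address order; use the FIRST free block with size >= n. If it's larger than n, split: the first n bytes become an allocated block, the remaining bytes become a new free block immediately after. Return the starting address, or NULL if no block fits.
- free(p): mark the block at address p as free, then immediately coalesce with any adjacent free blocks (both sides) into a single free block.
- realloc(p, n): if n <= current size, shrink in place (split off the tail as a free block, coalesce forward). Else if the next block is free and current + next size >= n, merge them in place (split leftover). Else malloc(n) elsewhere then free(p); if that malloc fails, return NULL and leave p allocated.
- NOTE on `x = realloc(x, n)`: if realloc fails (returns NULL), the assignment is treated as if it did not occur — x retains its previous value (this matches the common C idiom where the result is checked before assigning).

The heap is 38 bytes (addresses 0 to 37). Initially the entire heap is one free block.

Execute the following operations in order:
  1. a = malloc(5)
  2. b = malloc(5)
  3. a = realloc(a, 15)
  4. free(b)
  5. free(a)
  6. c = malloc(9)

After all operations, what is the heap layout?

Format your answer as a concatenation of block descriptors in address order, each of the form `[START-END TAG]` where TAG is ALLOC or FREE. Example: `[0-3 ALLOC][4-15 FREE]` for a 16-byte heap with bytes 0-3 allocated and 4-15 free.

Answer: [0-8 ALLOC][9-37 FREE]

Derivation:
Op 1: a = malloc(5) -> a = 0; heap: [0-4 ALLOC][5-37 FREE]
Op 2: b = malloc(5) -> b = 5; heap: [0-4 ALLOC][5-9 ALLOC][10-37 FREE]
Op 3: a = realloc(a, 15) -> a = 10; heap: [0-4 FREE][5-9 ALLOC][10-24 ALLOC][25-37 FREE]
Op 4: free(b) -> (freed b); heap: [0-9 FREE][10-24 ALLOC][25-37 FREE]
Op 5: free(a) -> (freed a); heap: [0-37 FREE]
Op 6: c = malloc(9) -> c = 0; heap: [0-8 ALLOC][9-37 FREE]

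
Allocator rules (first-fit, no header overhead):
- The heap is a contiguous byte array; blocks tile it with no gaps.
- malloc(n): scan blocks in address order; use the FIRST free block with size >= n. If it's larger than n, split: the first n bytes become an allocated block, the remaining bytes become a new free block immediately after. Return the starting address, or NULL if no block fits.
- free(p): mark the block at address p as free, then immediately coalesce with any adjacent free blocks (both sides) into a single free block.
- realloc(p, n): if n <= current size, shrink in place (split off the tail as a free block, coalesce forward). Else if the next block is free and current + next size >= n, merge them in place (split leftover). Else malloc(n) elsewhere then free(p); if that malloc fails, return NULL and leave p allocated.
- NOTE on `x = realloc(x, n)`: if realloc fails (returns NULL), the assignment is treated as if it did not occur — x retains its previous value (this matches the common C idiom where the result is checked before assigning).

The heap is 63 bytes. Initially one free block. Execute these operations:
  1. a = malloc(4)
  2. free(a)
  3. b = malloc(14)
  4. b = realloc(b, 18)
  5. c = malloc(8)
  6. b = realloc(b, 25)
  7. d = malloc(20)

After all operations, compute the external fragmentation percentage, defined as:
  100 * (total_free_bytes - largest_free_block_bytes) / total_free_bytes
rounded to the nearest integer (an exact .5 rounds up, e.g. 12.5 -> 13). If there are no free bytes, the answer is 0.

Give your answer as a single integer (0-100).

Answer: 40

Derivation:
Op 1: a = malloc(4) -> a = 0; heap: [0-3 ALLOC][4-62 FREE]
Op 2: free(a) -> (freed a); heap: [0-62 FREE]
Op 3: b = malloc(14) -> b = 0; heap: [0-13 ALLOC][14-62 FREE]
Op 4: b = realloc(b, 18) -> b = 0; heap: [0-17 ALLOC][18-62 FREE]
Op 5: c = malloc(8) -> c = 18; heap: [0-17 ALLOC][18-25 ALLOC][26-62 FREE]
Op 6: b = realloc(b, 25) -> b = 26; heap: [0-17 FREE][18-25 ALLOC][26-50 ALLOC][51-62 FREE]
Op 7: d = malloc(20) -> d = NULL; heap: [0-17 FREE][18-25 ALLOC][26-50 ALLOC][51-62 FREE]
Free blocks: [18 12] total_free=30 largest=18 -> 100*(30-18)/30 = 1200/30 = 40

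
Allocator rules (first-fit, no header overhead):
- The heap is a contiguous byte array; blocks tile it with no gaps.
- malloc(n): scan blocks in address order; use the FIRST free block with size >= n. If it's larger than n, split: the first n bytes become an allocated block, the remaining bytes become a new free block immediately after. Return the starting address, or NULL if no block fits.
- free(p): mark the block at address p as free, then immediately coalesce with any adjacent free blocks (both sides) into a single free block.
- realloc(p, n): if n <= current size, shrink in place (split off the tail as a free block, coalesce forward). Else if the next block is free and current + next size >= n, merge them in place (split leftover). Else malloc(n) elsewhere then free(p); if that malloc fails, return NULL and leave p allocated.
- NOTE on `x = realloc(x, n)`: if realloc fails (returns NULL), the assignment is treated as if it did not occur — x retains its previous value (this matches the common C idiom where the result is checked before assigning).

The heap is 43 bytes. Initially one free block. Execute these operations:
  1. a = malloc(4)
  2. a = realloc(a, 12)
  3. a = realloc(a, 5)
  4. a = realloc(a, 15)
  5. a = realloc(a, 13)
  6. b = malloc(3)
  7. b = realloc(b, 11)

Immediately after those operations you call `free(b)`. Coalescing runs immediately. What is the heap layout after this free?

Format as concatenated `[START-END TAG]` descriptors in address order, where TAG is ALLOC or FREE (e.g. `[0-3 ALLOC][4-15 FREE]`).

Op 1: a = malloc(4) -> a = 0; heap: [0-3 ALLOC][4-42 FREE]
Op 2: a = realloc(a, 12) -> a = 0; heap: [0-11 ALLOC][12-42 FREE]
Op 3: a = realloc(a, 5) -> a = 0; heap: [0-4 ALLOC][5-42 FREE]
Op 4: a = realloc(a, 15) -> a = 0; heap: [0-14 ALLOC][15-42 FREE]
Op 5: a = realloc(a, 13) -> a = 0; heap: [0-12 ALLOC][13-42 FREE]
Op 6: b = malloc(3) -> b = 13; heap: [0-12 ALLOC][13-15 ALLOC][16-42 FREE]
Op 7: b = realloc(b, 11) -> b = 13; heap: [0-12 ALLOC][13-23 ALLOC][24-42 FREE]
free(b): b = 13 -> block [13-23 ALLOC]; mark free, coalesce with adjacent free neighbors -> [0-12 ALLOC][13-42 FREE]

Answer: [0-12 ALLOC][13-42 FREE]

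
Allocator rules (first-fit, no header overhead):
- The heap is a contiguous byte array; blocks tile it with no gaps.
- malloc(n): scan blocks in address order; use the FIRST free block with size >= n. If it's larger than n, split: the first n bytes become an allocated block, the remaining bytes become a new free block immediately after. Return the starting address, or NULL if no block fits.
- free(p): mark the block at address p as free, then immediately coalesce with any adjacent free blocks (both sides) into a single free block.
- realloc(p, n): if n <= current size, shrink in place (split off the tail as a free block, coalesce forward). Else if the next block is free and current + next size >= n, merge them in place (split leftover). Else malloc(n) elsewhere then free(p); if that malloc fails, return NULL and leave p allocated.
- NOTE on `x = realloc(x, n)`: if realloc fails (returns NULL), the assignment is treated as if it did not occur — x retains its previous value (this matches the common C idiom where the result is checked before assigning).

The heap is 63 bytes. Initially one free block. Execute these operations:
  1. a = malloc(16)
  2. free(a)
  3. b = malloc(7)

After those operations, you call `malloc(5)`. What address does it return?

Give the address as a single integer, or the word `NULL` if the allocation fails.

Op 1: a = malloc(16) -> a = 0; heap: [0-15 ALLOC][16-62 FREE]
Op 2: free(a) -> (freed a); heap: [0-62 FREE]
Op 3: b = malloc(7) -> b = 0; heap: [0-6 ALLOC][7-62 FREE]
malloc(5): first-fit scan over [0-6 ALLOC][7-62 FREE] -> 7

Answer: 7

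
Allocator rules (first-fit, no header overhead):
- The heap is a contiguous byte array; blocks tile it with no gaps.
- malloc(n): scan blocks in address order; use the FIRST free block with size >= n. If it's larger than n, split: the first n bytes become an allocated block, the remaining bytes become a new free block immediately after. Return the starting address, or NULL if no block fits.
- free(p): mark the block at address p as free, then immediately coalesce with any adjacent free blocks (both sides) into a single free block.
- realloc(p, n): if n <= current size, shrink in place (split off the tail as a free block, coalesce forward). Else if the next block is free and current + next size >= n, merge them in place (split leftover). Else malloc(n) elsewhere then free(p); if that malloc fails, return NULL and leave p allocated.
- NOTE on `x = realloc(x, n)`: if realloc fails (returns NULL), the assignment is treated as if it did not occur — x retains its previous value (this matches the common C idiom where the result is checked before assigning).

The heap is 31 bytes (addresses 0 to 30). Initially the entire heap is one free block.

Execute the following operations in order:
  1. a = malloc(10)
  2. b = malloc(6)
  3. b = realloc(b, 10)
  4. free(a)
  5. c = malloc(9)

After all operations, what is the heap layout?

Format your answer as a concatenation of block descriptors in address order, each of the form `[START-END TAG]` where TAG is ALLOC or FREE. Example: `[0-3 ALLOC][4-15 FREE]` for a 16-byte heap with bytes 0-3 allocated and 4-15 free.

Answer: [0-8 ALLOC][9-9 FREE][10-19 ALLOC][20-30 FREE]

Derivation:
Op 1: a = malloc(10) -> a = 0; heap: [0-9 ALLOC][10-30 FREE]
Op 2: b = malloc(6) -> b = 10; heap: [0-9 ALLOC][10-15 ALLOC][16-30 FREE]
Op 3: b = realloc(b, 10) -> b = 10; heap: [0-9 ALLOC][10-19 ALLOC][20-30 FREE]
Op 4: free(a) -> (freed a); heap: [0-9 FREE][10-19 ALLOC][20-30 FREE]
Op 5: c = malloc(9) -> c = 0; heap: [0-8 ALLOC][9-9 FREE][10-19 ALLOC][20-30 FREE]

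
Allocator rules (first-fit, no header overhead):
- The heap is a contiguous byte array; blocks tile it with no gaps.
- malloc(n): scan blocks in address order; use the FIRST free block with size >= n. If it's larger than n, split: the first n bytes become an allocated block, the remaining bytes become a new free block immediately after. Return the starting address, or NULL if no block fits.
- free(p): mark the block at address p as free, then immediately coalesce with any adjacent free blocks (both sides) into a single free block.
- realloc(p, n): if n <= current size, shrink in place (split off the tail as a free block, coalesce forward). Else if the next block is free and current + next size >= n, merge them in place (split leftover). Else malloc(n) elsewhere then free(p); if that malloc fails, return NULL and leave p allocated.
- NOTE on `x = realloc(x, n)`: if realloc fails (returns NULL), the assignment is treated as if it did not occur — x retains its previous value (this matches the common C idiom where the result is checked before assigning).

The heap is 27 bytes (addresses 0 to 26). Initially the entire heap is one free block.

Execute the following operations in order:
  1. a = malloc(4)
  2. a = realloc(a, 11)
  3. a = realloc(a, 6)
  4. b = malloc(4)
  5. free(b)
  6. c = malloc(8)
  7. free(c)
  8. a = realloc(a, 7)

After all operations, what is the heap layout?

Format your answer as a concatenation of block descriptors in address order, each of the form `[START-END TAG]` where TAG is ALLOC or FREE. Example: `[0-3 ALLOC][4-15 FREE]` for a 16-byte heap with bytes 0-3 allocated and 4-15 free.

Answer: [0-6 ALLOC][7-26 FREE]

Derivation:
Op 1: a = malloc(4) -> a = 0; heap: [0-3 ALLOC][4-26 FREE]
Op 2: a = realloc(a, 11) -> a = 0; heap: [0-10 ALLOC][11-26 FREE]
Op 3: a = realloc(a, 6) -> a = 0; heap: [0-5 ALLOC][6-26 FREE]
Op 4: b = malloc(4) -> b = 6; heap: [0-5 ALLOC][6-9 ALLOC][10-26 FREE]
Op 5: free(b) -> (freed b); heap: [0-5 ALLOC][6-26 FREE]
Op 6: c = malloc(8) -> c = 6; heap: [0-5 ALLOC][6-13 ALLOC][14-26 FREE]
Op 7: free(c) -> (freed c); heap: [0-5 ALLOC][6-26 FREE]
Op 8: a = realloc(a, 7) -> a = 0; heap: [0-6 ALLOC][7-26 FREE]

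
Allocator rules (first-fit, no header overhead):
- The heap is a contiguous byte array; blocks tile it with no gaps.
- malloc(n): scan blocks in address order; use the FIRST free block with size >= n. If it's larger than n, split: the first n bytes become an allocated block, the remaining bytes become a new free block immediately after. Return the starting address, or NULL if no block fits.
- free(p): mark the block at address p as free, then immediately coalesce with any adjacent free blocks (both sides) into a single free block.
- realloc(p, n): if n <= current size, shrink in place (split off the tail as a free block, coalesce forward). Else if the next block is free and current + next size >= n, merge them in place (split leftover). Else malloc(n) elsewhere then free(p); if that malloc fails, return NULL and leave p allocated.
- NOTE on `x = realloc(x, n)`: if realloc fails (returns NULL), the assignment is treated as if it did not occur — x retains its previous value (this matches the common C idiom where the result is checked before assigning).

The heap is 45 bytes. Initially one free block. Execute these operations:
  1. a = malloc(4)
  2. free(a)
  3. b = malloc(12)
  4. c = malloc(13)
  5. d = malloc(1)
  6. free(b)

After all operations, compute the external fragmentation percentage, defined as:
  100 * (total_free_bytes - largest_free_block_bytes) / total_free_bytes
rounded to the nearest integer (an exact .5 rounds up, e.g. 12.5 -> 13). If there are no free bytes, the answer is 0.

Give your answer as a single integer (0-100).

Answer: 39

Derivation:
Op 1: a = malloc(4) -> a = 0; heap: [0-3 ALLOC][4-44 FREE]
Op 2: free(a) -> (freed a); heap: [0-44 FREE]
Op 3: b = malloc(12) -> b = 0; heap: [0-11 ALLOC][12-44 FREE]
Op 4: c = malloc(13) -> c = 12; heap: [0-11 ALLOC][12-24 ALLOC][25-44 FREE]
Op 5: d = malloc(1) -> d = 25; heap: [0-11 ALLOC][12-24 ALLOC][25-25 ALLOC][26-44 FREE]
Op 6: free(b) -> (freed b); heap: [0-11 FREE][12-24 ALLOC][25-25 ALLOC][26-44 FREE]
Free blocks: [12 19] total_free=31 largest=19 -> 100*(31-19)/31 = 1200/31 ≈ 38.710 -> rounds to 39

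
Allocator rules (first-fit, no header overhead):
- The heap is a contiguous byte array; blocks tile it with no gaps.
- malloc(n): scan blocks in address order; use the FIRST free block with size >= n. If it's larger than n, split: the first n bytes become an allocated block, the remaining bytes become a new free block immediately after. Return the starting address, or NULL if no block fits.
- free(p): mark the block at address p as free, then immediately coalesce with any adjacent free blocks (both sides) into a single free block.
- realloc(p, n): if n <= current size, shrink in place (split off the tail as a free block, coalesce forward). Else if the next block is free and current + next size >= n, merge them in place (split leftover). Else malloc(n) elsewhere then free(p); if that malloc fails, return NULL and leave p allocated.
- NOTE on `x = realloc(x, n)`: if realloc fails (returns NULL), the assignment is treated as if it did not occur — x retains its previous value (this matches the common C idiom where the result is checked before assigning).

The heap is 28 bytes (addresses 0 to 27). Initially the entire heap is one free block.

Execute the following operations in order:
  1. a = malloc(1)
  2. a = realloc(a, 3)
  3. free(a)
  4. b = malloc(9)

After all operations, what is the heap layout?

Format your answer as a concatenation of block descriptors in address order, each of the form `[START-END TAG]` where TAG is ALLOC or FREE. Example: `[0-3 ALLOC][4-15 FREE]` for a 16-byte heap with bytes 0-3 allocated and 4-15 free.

Answer: [0-8 ALLOC][9-27 FREE]

Derivation:
Op 1: a = malloc(1) -> a = 0; heap: [0-0 ALLOC][1-27 FREE]
Op 2: a = realloc(a, 3) -> a = 0; heap: [0-2 ALLOC][3-27 FREE]
Op 3: free(a) -> (freed a); heap: [0-27 FREE]
Op 4: b = malloc(9) -> b = 0; heap: [0-8 ALLOC][9-27 FREE]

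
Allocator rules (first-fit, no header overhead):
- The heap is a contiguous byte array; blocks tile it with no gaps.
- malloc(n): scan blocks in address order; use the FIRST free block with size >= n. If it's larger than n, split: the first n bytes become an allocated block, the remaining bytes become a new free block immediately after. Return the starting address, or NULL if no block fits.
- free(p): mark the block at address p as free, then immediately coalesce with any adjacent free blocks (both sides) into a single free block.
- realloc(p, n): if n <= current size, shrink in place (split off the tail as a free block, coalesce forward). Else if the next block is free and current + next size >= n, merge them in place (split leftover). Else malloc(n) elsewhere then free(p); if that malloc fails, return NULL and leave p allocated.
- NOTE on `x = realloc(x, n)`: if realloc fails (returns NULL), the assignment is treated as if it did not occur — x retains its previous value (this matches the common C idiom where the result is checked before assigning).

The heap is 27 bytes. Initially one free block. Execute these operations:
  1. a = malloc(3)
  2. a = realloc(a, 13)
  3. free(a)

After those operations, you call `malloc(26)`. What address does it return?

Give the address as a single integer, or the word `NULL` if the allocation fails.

Answer: 0

Derivation:
Op 1: a = malloc(3) -> a = 0; heap: [0-2 ALLOC][3-26 FREE]
Op 2: a = realloc(a, 13) -> a = 0; heap: [0-12 ALLOC][13-26 FREE]
Op 3: free(a) -> (freed a); heap: [0-26 FREE]
malloc(26): first-fit scan over [0-26 FREE] -> 0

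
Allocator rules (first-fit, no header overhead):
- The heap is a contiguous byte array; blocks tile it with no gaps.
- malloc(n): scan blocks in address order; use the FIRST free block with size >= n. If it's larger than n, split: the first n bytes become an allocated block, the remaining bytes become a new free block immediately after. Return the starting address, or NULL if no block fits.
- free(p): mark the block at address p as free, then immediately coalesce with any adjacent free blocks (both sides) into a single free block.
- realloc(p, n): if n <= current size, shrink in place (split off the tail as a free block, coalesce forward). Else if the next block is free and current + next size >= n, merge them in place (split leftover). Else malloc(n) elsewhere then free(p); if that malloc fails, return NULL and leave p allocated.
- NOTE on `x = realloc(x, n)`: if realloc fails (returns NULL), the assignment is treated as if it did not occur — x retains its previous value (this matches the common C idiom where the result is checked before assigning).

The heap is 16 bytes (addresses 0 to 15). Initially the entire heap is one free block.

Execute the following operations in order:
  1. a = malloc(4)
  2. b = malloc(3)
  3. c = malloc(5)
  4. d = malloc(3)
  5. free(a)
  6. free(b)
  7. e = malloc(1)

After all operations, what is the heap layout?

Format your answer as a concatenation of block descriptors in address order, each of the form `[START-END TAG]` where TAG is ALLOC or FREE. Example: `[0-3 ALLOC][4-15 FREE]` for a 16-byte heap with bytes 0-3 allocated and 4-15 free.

Op 1: a = malloc(4) -> a = 0; heap: [0-3 ALLOC][4-15 FREE]
Op 2: b = malloc(3) -> b = 4; heap: [0-3 ALLOC][4-6 ALLOC][7-15 FREE]
Op 3: c = malloc(5) -> c = 7; heap: [0-3 ALLOC][4-6 ALLOC][7-11 ALLOC][12-15 FREE]
Op 4: d = malloc(3) -> d = 12; heap: [0-3 ALLOC][4-6 ALLOC][7-11 ALLOC][12-14 ALLOC][15-15 FREE]
Op 5: free(a) -> (freed a); heap: [0-3 FREE][4-6 ALLOC][7-11 ALLOC][12-14 ALLOC][15-15 FREE]
Op 6: free(b) -> (freed b); heap: [0-6 FREE][7-11 ALLOC][12-14 ALLOC][15-15 FREE]
Op 7: e = malloc(1) -> e = 0; heap: [0-0 ALLOC][1-6 FREE][7-11 ALLOC][12-14 ALLOC][15-15 FREE]

Answer: [0-0 ALLOC][1-6 FREE][7-11 ALLOC][12-14 ALLOC][15-15 FREE]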